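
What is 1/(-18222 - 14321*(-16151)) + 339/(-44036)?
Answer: -178179031591/23145409363748 ≈ -0.0076982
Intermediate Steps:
1/(-18222 - 14321*(-16151)) + 339/(-44036) = -1/16151/(-32543) + 339*(-1/44036) = -1/32543*(-1/16151) - 339/44036 = 1/525601993 - 339/44036 = -178179031591/23145409363748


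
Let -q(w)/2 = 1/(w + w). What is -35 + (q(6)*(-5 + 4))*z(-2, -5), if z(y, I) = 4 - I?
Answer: -67/2 ≈ -33.500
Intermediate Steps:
q(w) = -1/w (q(w) = -2/(w + w) = -2*1/(2*w) = -1/w)
-35 + (q(6)*(-5 + 4))*z(-2, -5) = -35 + ((-1/6)*(-5 + 4))*(4 - 1*(-5)) = -35 + (-1*⅙*(-1))*(4 + 5) = -35 - ⅙*(-1)*9 = -35 + (⅙)*9 = -35 + 3/2 = -67/2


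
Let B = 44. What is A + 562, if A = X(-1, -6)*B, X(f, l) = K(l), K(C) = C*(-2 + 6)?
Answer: -494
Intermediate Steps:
K(C) = 4*C (K(C) = C*4 = 4*C)
X(f, l) = 4*l
A = -1056 (A = (4*(-6))*44 = -24*44 = -1056)
A + 562 = -1056 + 562 = -494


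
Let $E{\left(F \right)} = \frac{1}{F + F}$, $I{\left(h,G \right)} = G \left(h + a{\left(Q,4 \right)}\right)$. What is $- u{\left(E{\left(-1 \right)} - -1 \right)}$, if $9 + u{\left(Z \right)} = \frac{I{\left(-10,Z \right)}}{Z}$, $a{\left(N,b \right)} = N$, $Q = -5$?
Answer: $24$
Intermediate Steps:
$I{\left(h,G \right)} = G \left(-5 + h\right)$ ($I{\left(h,G \right)} = G \left(h - 5\right) = G \left(-5 + h\right)$)
$E{\left(F \right)} = \frac{1}{2 F}$
$u{\left(Z \right)} = -24$ ($u{\left(Z \right)} = -9 + \frac{Z \left(-5 - 10\right)}{Z} = -9 + \frac{Z \left(-15\right)}{Z} = -9 + \frac{\left(-15\right) Z}{Z} = -9 - 15 = -24$)
$- u{\left(E{\left(-1 \right)} - -1 \right)} = \left(-1\right) \left(-24\right) = 24$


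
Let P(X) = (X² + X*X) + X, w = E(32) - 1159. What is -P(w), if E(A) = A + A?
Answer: -2396955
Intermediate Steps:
E(A) = 2*A
w = -1095 (w = 2*32 - 1159 = 64 - 1159 = -1095)
P(X) = X + 2*X² (P(X) = (X² + X²) + X = 2*X² + X = X + 2*X²)
-P(w) = -(-1095)*(1 + 2*(-1095)) = -(-1095)*(1 - 2190) = -(-1095)*(-2189) = -1*2396955 = -2396955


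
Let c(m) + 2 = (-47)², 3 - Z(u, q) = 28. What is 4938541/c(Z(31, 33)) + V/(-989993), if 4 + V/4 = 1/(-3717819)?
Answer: 18176867153530908803/8123116831084269 ≈ 2237.7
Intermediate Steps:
Z(u, q) = -25 (Z(u, q) = 3 - 1*28 = 3 - 28 = -25)
c(m) = 2207 (c(m) = -2 + (-47)² = -2 + 2209 = 2207)
V = -59485108/3717819 (V = -16 + 4/(-3717819) = -16 + 4*(-1/3717819) = -16 - 4/3717819 = -59485108/3717819 ≈ -16.000)
4938541/c(Z(31, 33)) + V/(-989993) = 4938541/2207 - 59485108/3717819/(-989993) = 4938541*(1/2207) - 59485108/3717819*(-1/989993) = 4938541/2207 + 59485108/3680614785267 = 18176867153530908803/8123116831084269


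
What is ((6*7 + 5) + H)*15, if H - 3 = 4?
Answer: 810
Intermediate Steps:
H = 7 (H = 3 + 4 = 7)
((6*7 + 5) + H)*15 = ((6*7 + 5) + 7)*15 = ((42 + 5) + 7)*15 = (47 + 7)*15 = 54*15 = 810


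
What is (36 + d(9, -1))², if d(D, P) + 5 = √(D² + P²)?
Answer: (31 + √82)² ≈ 1604.4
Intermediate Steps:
d(D, P) = -5 + √(D² + P²)
(36 + d(9, -1))² = (36 + (-5 + √(9² + (-1)²)))² = (36 + (-5 + √(81 + 1)))² = (36 + (-5 + √82))² = (31 + √82)²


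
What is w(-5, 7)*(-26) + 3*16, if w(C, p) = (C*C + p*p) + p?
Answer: -2058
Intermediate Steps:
w(C, p) = p + C² + p² (w(C, p) = (C² + p²) + p = p + C² + p²)
w(-5, 7)*(-26) + 3*16 = (7 + (-5)² + 7²)*(-26) + 3*16 = (7 + 25 + 49)*(-26) + 48 = 81*(-26) + 48 = -2106 + 48 = -2058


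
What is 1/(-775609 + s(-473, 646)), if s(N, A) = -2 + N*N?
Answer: -1/551882 ≈ -1.8120e-6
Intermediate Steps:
s(N, A) = -2 + N²
1/(-775609 + s(-473, 646)) = 1/(-775609 + (-2 + (-473)²)) = 1/(-775609 + (-2 + 223729)) = 1/(-775609 + 223727) = 1/(-551882) = -1/551882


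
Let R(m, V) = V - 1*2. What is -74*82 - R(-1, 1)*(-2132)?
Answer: -8200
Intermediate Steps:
R(m, V) = -2 + V (R(m, V) = V - 2 = -2 + V)
-74*82 - R(-1, 1)*(-2132) = -74*82 - (-2 + 1)*(-2132) = -6068 - (-1)*(-2132) = -6068 - 1*2132 = -6068 - 2132 = -8200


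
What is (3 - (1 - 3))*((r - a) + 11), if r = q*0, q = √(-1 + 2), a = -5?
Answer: 80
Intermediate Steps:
q = 1 (q = √1 = 1)
r = 0 (r = 1*0 = 0)
(3 - (1 - 3))*((r - a) + 11) = (3 - (1 - 3))*((0 - 1*(-5)) + 11) = (3 - 1*(-2))*((0 + 5) + 11) = (3 + 2)*(5 + 11) = 5*16 = 80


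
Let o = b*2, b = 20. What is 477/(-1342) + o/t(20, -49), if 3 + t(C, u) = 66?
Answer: 23629/84546 ≈ 0.27948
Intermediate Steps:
t(C, u) = 63 (t(C, u) = -3 + 66 = 63)
o = 40 (o = 20*2 = 40)
477/(-1342) + o/t(20, -49) = 477/(-1342) + 40/63 = 477*(-1/1342) + 40*(1/63) = -477/1342 + 40/63 = 23629/84546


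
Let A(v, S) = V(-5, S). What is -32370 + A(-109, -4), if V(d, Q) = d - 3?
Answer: -32378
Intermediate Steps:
V(d, Q) = -3 + d
A(v, S) = -8 (A(v, S) = -3 - 5 = -8)
-32370 + A(-109, -4) = -32370 - 8 = -32378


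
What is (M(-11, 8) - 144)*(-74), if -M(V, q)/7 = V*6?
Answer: -23532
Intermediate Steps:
M(V, q) = -42*V (M(V, q) = -7*V*6 = -42*V)
(M(-11, 8) - 144)*(-74) = (-42*(-11) - 144)*(-74) = (462 - 144)*(-74) = 318*(-74) = -23532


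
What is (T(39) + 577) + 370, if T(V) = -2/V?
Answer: 36931/39 ≈ 946.95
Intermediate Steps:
(T(39) + 577) + 370 = (-2/39 + 577) + 370 = 22501/39 + 370 = 36931/39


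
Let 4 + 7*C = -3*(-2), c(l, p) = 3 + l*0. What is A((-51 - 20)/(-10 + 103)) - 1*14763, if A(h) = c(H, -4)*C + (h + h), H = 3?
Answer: -9611149/651 ≈ -14764.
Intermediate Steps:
c(l, p) = 3 (c(l, p) = 3 + 0 = 3)
C = 2/7 (C = -4/7 + (-3*(-2))/7 = -4/7 + (⅐)*6 = -4/7 + 6/7 = 2/7 ≈ 0.28571)
A(h) = 6/7 + 2*h (A(h) = 3*(2/7) + (h + h) = 6/7 + 2*h)
A((-51 - 20)/(-10 + 103)) - 1*14763 = (6/7 + 2*((-51 - 20)/(-10 + 103))) - 1*14763 = (6/7 + 2*(-71/93)) - 14763 = (6/7 - 142/93) - 14763 = -436/651 - 14763 = -9611149/651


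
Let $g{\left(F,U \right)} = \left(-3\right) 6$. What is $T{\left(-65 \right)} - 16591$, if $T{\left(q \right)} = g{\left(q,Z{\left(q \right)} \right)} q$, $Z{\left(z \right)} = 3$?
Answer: $-15421$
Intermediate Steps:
$g{\left(F,U \right)} = -18$
$T{\left(q \right)} = - 18 q$
$T{\left(-65 \right)} - 16591 = \left(-18\right) \left(-65\right) - 16591 = 1170 - 16591 = -15421$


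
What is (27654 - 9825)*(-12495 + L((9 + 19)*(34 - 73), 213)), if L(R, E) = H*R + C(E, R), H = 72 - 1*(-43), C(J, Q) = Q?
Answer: -2481208443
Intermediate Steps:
H = 115 (H = 72 + 43 = 115)
L(R, E) = 116*R (L(R, E) = 115*R + R = 116*R)
(27654 - 9825)*(-12495 + L((9 + 19)*(34 - 73), 213)) = (27654 - 9825)*(-12495 + 116*((9 + 19)*(34 - 73))) = 17829*(-12495 + 116*(28*(-39))) = 17829*(-12495 + 116*(-1092)) = 17829*(-12495 - 126672) = 17829*(-139167) = -2481208443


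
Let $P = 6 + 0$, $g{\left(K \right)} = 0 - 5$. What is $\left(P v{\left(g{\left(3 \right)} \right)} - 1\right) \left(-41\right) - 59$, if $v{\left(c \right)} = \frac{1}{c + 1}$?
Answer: $\frac{87}{2} \approx 43.5$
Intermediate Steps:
$g{\left(K \right)} = -5$
$v{\left(c \right)} = \frac{1}{1 + c}$
$P = 6$
$\left(P v{\left(g{\left(3 \right)} \right)} - 1\right) \left(-41\right) - 59 = \left(\frac{6}{1 - 5} - 1\right) \left(-41\right) - 59 = \left(\frac{6}{-4} - 1\right) \left(-41\right) - 59 = \left(6 \left(- \frac{1}{4}\right) - 1\right) \left(-41\right) - 59 = \left(- \frac{3}{2} - 1\right) \left(-41\right) - 59 = \left(- \frac{5}{2}\right) \left(-41\right) - 59 = \frac{205}{2} - 59 = \frac{87}{2}$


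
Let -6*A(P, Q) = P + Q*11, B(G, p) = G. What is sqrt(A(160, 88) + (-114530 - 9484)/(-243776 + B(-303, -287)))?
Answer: I*sqrt(92311964762)/22189 ≈ 13.693*I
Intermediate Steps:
A(P, Q) = -11*Q/6 - P/6 (A(P, Q) = -(P + Q*11)/6 = -(P + 11*Q)/6 = -11*Q/6 - P/6)
sqrt(A(160, 88) + (-114530 - 9484)/(-243776 + B(-303, -287))) = sqrt((-11/6*88 - 1/6*160) + (-114530 - 9484)/(-243776 - 303)) = sqrt((-484/3 - 80/3) - 124014/(-244079)) = sqrt(-188 - 124014*(-1/244079)) = sqrt(-188 + 11274/22189) = sqrt(-4160258/22189) = I*sqrt(92311964762)/22189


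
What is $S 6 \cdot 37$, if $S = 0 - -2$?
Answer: $444$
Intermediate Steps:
$S = 2$ ($S = 0 + 2 = 2$)
$S 6 \cdot 37 = 2 \cdot 6 \cdot 37 = 12 \cdot 37 = 444$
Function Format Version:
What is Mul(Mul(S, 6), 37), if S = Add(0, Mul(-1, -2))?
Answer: 444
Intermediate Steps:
S = 2 (S = Add(0, 2) = 2)
Mul(Mul(S, 6), 37) = Mul(Mul(2, 6), 37) = Mul(12, 37) = 444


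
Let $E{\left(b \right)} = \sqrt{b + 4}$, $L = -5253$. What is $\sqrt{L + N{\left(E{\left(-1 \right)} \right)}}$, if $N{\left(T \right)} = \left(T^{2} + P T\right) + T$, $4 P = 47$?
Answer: $\frac{\sqrt{-21000 + 51 \sqrt{3}}}{2} \approx 72.304 i$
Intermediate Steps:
$P = \frac{47}{4}$ ($P = \frac{1}{4} \cdot 47 = \frac{47}{4} \approx 11.75$)
$E{\left(b \right)} = \sqrt{4 + b}$
$N{\left(T \right)} = T^{2} + \frac{51 T}{4}$ ($N{\left(T \right)} = \left(T^{2} + \frac{47 T}{4}\right) + T = T^{2} + \frac{51 T}{4}$)
$\sqrt{L + N{\left(E{\left(-1 \right)} \right)}} = \sqrt{-5253 + \frac{\sqrt{4 - 1} \left(51 + 4 \sqrt{4 - 1}\right)}{4}} = \sqrt{-5253 + \frac{\sqrt{3} \left(51 + 4 \sqrt{3}\right)}{4}}$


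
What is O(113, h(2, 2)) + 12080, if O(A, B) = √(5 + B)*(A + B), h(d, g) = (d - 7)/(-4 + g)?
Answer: 12080 + 231*√30/4 ≈ 12396.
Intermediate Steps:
h(d, g) = (-7 + d)/(-4 + g)
O(113, h(2, 2)) + 12080 = √(5 + (-7 + 2)/(-4 + 2))*(113 + (-7 + 2)/(-4 + 2)) + 12080 = √(5 - 5/(-2))*(113 - 5/(-2)) + 12080 = √(5 - ½*(-5))*(113 - ½*(-5)) + 12080 = √(5 + 5/2)*(113 + 5/2) + 12080 = √(15/2)*(231/2) + 12080 = (√30/2)*(231/2) + 12080 = 231*√30/4 + 12080 = 12080 + 231*√30/4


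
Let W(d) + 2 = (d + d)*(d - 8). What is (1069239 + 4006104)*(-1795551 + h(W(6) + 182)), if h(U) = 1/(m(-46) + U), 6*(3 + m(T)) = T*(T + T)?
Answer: -23466070772180946/2575 ≈ -9.1130e+12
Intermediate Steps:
W(d) = -2 + 2*d*(-8 + d) (W(d) = -2 + (d + d)*(d - 8) = -2 + (2*d)*(-8 + d) = -2 + 2*d*(-8 + d))
m(T) = -3 + T**2/3 (m(T) = -3 + (T*(T + T))/6 = -3 + (T*(2*T))/6 = -3 + (2*T**2)/6 = -3 + T**2/3)
h(U) = 1/(2107/3 + U) (h(U) = 1/((-3 + (1/3)*(-46)**2) + U) = 1/((-3 + (1/3)*2116) + U) = 1/((-3 + 2116/3) + U) = 1/(2107/3 + U))
(1069239 + 4006104)*(-1795551 + h(W(6) + 182)) = (1069239 + 4006104)*(-1795551 + 3/(2107 + 3*((-2 - 16*6 + 2*6**2) + 182))) = 5075343*(-1795551 + 3/(2107 + 3*((-2 - 96 + 2*36) + 182))) = 5075343*(-1795551 + 3/(2107 + 3*((-2 - 96 + 72) + 182))) = 5075343*(-1795551 + 3/(2107 + 3*(-26 + 182))) = 5075343*(-1795551 + 3/(2107 + 3*156)) = 5075343*(-1795551 + 3/(2107 + 468)) = 5075343*(-1795551 + 3/2575) = 5075343*(-4623543822/2575) = -23466070772180946/2575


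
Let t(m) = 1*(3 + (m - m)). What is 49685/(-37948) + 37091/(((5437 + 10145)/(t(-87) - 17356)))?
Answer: -32918638247/796908 ≈ -41308.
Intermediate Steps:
t(m) = 3 (t(m) = 1*(3 + 0) = 1*3 = 3)
49685/(-37948) + 37091/(((5437 + 10145)/(t(-87) - 17356))) = 49685/(-37948) + 37091/(((5437 + 10145)/(3 - 17356))) = 49685*(-1/37948) + 37091/((15582/(-17353))) = -49685/37948 + 37091/((15582*(-1/17353))) = -49685/37948 + 37091/(-2226/2479) = -49685/37948 + 37091*(-2479/2226) = -49685/37948 - 91948589/2226 = -32918638247/796908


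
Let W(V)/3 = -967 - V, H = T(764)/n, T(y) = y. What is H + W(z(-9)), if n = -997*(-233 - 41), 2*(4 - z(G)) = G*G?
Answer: -762575623/273178 ≈ -2791.5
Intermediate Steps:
z(G) = 4 - G²/2 (z(G) = 4 - G*G/2 = 4 - G²/2)
n = 273178 (n = -997*(-274) = 273178)
H = 382/136589 (H = 764/273178 = 764*(1/273178) = 382/136589 ≈ 0.0027967)
W(V) = -2901 - 3*V (W(V) = 3*(-967 - V) = -2901 - 3*V)
H + W(z(-9)) = 382/136589 + (-2901 - 3*(4 - ½*(-9)²)) = 382/136589 + (-2901 - 3*(4 - ½*81)) = 382/136589 + (-2901 - 3*(4 - 81/2)) = 382/136589 + (-2901 - 3*(-73/2)) = 382/136589 + (-2901 + 219/2) = 382/136589 - 5583/2 = -762575623/273178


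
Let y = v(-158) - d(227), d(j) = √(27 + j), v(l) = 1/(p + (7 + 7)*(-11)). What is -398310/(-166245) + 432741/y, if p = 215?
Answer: -267463117001/10474909039 - 1610229261*√254/945133 ≈ -27178.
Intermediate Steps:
v(l) = 1/61 (v(l) = 1/(215 + (7 + 7)*(-11)) = 1/(215 + 14*(-11)) = 1/(215 - 154) = 1/61)
y = 1/61 - √254 (y = 1/61 - √(27 + 227) = 1/61 - √254 ≈ -15.921)
-398310/(-166245) + 432741/y = -398310/(-166245) + 432741/(1/61 - √254) = -398310*(-1/166245) + 432741/(1/61 - √254) = 26554/11083 + 432741/(1/61 - √254)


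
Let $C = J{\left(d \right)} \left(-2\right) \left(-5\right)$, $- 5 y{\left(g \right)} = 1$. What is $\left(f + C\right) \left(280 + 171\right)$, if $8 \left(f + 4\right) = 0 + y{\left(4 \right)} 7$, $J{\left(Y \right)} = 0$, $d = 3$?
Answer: $- \frac{75317}{40} \approx -1882.9$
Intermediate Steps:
$y{\left(g \right)} = - \frac{1}{5}$ ($y{\left(g \right)} = \left(- \frac{1}{5}\right) 1 = - \frac{1}{5}$)
$C = 0$ ($C = 0 \left(-2\right) \left(-5\right) = 0 \left(-5\right) = 0$)
$f = - \frac{167}{40}$ ($f = -4 + \frac{0 - \frac{7}{5}}{8} = -4 + \frac{1}{8} \left(- \frac{7}{5}\right) = -4 - \frac{7}{40} = - \frac{167}{40} \approx -4.175$)
$\left(f + C\right) \left(280 + 171\right) = \left(- \frac{167}{40} + 0\right) \left(280 + 171\right) = \left(- \frac{167}{40}\right) 451 = - \frac{75317}{40}$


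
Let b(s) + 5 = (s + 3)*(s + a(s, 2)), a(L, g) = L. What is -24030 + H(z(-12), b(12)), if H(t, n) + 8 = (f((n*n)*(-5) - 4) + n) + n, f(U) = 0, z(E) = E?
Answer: -23328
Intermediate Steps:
b(s) = -5 + 2*s*(3 + s) (b(s) = -5 + (s + 3)*(s + s) = -5 + (3 + s)*(2*s) = -5 + 2*s*(3 + s))
H(t, n) = -8 + 2*n (H(t, n) = -8 + ((0 + n) + n) = -8 + (n + n) = -8 + 2*n)
-24030 + H(z(-12), b(12)) = -24030 + (-8 + 2*(-5 + 2*12² + 6*12)) = -24030 + (-8 + 2*(-5 + 2*144 + 72)) = -24030 + (-8 + 2*(-5 + 288 + 72)) = -24030 + (-8 + 2*355) = -24030 + (-8 + 710) = -24030 + 702 = -23328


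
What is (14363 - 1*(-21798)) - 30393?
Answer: 5768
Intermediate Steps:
(14363 - 1*(-21798)) - 30393 = (14363 + 21798) - 30393 = 36161 - 30393 = 5768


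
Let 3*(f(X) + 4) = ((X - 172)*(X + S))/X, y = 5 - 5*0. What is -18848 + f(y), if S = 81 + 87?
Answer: -311671/15 ≈ -20778.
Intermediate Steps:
S = 168
y = 5 (y = 5 + 0 = 5)
f(X) = -4 + (-172 + X)*(168 + X)/(3*X) (f(X) = -4 + (((X - 172)*(X + 168))/X)/3 = -4 + (((-172 + X)*(168 + X))/X)/3 = -4 + ((-172 + X)*(168 + X)/X)/3 = -4 + (-172 + X)*(168 + X)/(3*X))
-18848 + f(y) = -18848 + (⅓)*(-28896 + 5*(-16 + 5))/5 = -18848 + (⅓)*(⅕)*(-28896 + 5*(-11)) = -18848 + (⅓)*(⅕)*(-28896 - 55) = -18848 + (⅓)*(⅕)*(-28951) = -18848 - 28951/15 = -311671/15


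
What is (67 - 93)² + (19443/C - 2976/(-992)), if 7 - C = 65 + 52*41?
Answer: 489189/730 ≈ 670.12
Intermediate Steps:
C = -2190 (C = 7 - (65 + 52*41) = 7 - (65 + 2132) = 7 - 1*2197 = 7 - 2197 = -2190)
(67 - 93)² + (19443/C - 2976/(-992)) = (67 - 93)² + (19443/(-2190) - 2976/(-992)) = (-26)² + (19443*(-1/2190) - 2976*(-1/992)) = 676 + (-6481/730 + 3) = 676 - 4291/730 = 489189/730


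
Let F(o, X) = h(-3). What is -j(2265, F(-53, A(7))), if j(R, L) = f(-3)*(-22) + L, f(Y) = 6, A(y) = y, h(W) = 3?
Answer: 129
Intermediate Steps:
F(o, X) = 3
j(R, L) = -132 + L (j(R, L) = 6*(-22) + L = -132 + L)
-j(2265, F(-53, A(7))) = -(-132 + 3) = -1*(-129) = 129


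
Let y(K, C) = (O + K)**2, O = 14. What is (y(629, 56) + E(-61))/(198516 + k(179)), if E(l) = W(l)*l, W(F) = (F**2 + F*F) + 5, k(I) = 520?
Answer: -20409/99518 ≈ -0.20508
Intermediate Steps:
y(K, C) = (14 + K)**2
W(F) = 5 + 2*F**2 (W(F) = (F**2 + F**2) + 5 = 2*F**2 + 5 = 5 + 2*F**2)
E(l) = l*(5 + 2*l**2) (E(l) = (5 + 2*l**2)*l = l*(5 + 2*l**2))
(y(629, 56) + E(-61))/(198516 + k(179)) = ((14 + 629)**2 - 61*(5 + 2*(-61)**2))/(198516 + 520) = (643**2 - 61*(5 + 2*3721))/199036 = (413449 - 61*(5 + 7442))*(1/199036) = (413449 - 61*7447)*(1/199036) = (413449 - 454267)*(1/199036) = -40818*1/199036 = -20409/99518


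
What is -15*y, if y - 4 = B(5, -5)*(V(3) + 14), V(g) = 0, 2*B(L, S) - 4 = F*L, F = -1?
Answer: 45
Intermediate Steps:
B(L, S) = 2 - L/2 (B(L, S) = 2 + (-L)/2 = 2 - L/2)
y = -3 (y = 4 + (2 - ½*5)*(0 + 14) = 4 + (2 - 5/2)*14 = 4 - ½*14 = 4 - 7 = -3)
-15*y = -15*(-3) = 45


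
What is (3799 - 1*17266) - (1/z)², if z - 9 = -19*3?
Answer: -31027969/2304 ≈ -13467.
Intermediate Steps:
z = -48 (z = 9 - 19*3 = 9 - 57 = -48)
(3799 - 1*17266) - (1/z)² = (3799 - 1*17266) - (1/(-48))² = (3799 - 17266) - (-1/48)² = -13467 - 1*1/2304 = -13467 - 1/2304 = -31027969/2304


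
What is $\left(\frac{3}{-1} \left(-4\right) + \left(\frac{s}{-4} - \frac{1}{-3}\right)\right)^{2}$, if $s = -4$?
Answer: $\frac{1600}{9} \approx 177.78$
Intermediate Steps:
$\left(\frac{3}{-1} \left(-4\right) + \left(\frac{s}{-4} - \frac{1}{-3}\right)\right)^{2} = \left(\frac{3}{-1} \left(-4\right) - \left(- \frac{1}{3} - 1\right)\right)^{2} = \left(3 \left(-1\right) \left(-4\right) - - \frac{4}{3}\right)^{2} = \left(\left(-3\right) \left(-4\right) + \left(1 + \frac{1}{3}\right)\right)^{2} = \left(12 + \frac{4}{3}\right)^{2} = \left(\frac{40}{3}\right)^{2} = \frac{1600}{9}$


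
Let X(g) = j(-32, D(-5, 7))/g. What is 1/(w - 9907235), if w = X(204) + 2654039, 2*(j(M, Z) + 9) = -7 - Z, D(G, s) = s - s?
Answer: -408/2959303993 ≈ -1.3787e-7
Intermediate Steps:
D(G, s) = 0
j(M, Z) = -25/2 - Z/2 (j(M, Z) = -9 + (-7 - Z)/2 = -9 + (-7/2 - Z/2) = -25/2 - Z/2)
X(g) = -25/(2*g) (X(g) = (-25/2 - ½*0)/g = (-25/2 + 0)/g = -25/(2*g))
w = 1082847887/408 (w = -25/2/204 + 2654039 = -25/2*1/204 + 2654039 = -25/408 + 2654039 = 1082847887/408 ≈ 2.6540e+6)
1/(w - 9907235) = 1/(1082847887/408 - 9907235) = 1/(-2959303993/408) = -408/2959303993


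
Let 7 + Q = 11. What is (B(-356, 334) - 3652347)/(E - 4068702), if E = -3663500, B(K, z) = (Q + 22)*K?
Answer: 3661603/7732202 ≈ 0.47355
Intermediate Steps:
Q = 4 (Q = -7 + 11 = 4)
B(K, z) = 26*K (B(K, z) = (4 + 22)*K = 26*K)
(B(-356, 334) - 3652347)/(E - 4068702) = (26*(-356) - 3652347)/(-3663500 - 4068702) = (-9256 - 3652347)/(-7732202) = -3661603*(-1/7732202) = 3661603/7732202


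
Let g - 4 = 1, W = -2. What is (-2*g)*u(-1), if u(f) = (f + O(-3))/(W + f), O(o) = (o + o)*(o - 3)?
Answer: 350/3 ≈ 116.67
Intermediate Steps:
g = 5 (g = 4 + 1 = 5)
O(o) = 2*o*(-3 + o) (O(o) = (2*o)*(-3 + o) = 2*o*(-3 + o))
u(f) = (36 + f)/(-2 + f) (u(f) = (f + 2*(-3)*(-3 - 3))/(-2 + f) = (f + 2*(-3)*(-6))/(-2 + f) = (f + 36)/(-2 + f) = (36 + f)/(-2 + f))
(-2*g)*u(-1) = (-2*5)*((36 - 1)/(-2 - 1)) = -10*35/(-3) = -(-10)*35/3 = -10*(-35/3) = 350/3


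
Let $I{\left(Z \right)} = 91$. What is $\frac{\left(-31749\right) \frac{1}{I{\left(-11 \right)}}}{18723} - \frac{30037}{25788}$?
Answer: $- \frac{2475979693}{2092257804} \approx -1.1834$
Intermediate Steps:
$\frac{\left(-31749\right) \frac{1}{I{\left(-11 \right)}}}{18723} - \frac{30037}{25788} = \frac{\left(-31749\right) \frac{1}{91}}{18723} - \frac{30037}{25788} = \left(-31749\right) \frac{1}{91} \cdot \frac{1}{18723} - \frac{4291}{3684} = \left(- \frac{31749}{91}\right) \frac{1}{18723} - \frac{4291}{3684} = - \frac{10583}{567931} - \frac{4291}{3684} = - \frac{2475979693}{2092257804}$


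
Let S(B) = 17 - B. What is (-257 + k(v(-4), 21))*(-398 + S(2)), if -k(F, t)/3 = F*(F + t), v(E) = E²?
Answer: 778639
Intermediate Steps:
k(F, t) = -3*F*(F + t)
(-257 + k(v(-4), 21))*(-398 + S(2)) = (-257 - 3*(-4)²*((-4)² + 21))*(-398 + (17 - 1*2)) = (-257 - 3*16*(16 + 21))*(-398 + (17 - 2)) = (-257 - 3*16*37)*(-398 + 15) = (-257 - 1776)*(-383) = -2033*(-383) = 778639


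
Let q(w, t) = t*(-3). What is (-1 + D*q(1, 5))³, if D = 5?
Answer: -438976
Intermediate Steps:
q(w, t) = -3*t
(-1 + D*q(1, 5))³ = (-1 + 5*(-3*5))³ = (-1 + 5*(-15))³ = (-1 - 75)³ = (-76)³ = -438976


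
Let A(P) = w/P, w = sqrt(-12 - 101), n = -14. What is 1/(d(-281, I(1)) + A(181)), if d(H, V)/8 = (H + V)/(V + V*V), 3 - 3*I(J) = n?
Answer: -13800898860/804674401721 - 1307725*I*sqrt(113)/804674401721 ≈ -0.017151 - 1.7276e-5*I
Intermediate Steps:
I(J) = 17/3 (I(J) = 1 - 1/3*(-14) = 1 + 14/3 = 17/3)
w = I*sqrt(113) (w = sqrt(-113) = I*sqrt(113) ≈ 10.63*I)
d(H, V) = 8*(H + V)/(V + V**2) (d(H, V) = 8*((H + V)/(V + V*V)) = 8*((H + V)/(V + V**2)) = 8*(H + V)/(V + V**2))
A(P) = I*sqrt(113)/P (A(P) = (I*sqrt(113))/P = I*sqrt(113)/P)
1/(d(-281, I(1)) + A(181)) = 1/(8*(-281 + 17/3)/((17/3)*(1 + 17/3)) + I*sqrt(113)/181) = 1/(8*(3/17)*(-826/3)/(20/3) + I*sqrt(113)*(1/181)) = 1/(8*(3/17)*(3/20)*(-826/3) + I*sqrt(113)/181) = 1/(-4956/85 + I*sqrt(113)/181)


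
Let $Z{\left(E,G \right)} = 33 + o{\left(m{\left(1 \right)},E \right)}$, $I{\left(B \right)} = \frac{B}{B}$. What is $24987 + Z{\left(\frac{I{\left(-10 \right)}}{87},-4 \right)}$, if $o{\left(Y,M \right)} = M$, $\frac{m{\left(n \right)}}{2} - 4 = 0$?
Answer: $\frac{2176741}{87} \approx 25020.0$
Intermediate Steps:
$m{\left(n \right)} = 8$ ($m{\left(n \right)} = 8 + 2 \cdot 0 = 8 + 0 = 8$)
$I{\left(B \right)} = 1$
$Z{\left(E,G \right)} = 33 + E$
$24987 + Z{\left(\frac{I{\left(-10 \right)}}{87},-4 \right)} = 24987 + \left(33 + 1 \cdot \frac{1}{87}\right) = 24987 + \left(33 + \frac{1}{87}\right) = 24987 + \frac{2872}{87} = \frac{2176741}{87}$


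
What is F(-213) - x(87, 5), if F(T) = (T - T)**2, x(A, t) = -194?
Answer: 194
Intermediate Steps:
F(T) = 0 (F(T) = 0**2 = 0)
F(-213) - x(87, 5) = 0 - 1*(-194) = 0 + 194 = 194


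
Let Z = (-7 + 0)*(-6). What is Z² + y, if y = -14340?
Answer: -12576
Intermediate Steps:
Z = 42 (Z = -7*(-6) = 42)
Z² + y = 42² - 14340 = 1764 - 14340 = -12576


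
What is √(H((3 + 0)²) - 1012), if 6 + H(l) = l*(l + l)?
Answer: 2*I*√214 ≈ 29.257*I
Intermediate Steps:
H(l) = -6 + 2*l² (H(l) = -6 + l*(l + l) = -6 + l*(2*l) = -6 + 2*l²)
√(H((3 + 0)²) - 1012) = √((-6 + 2*((3 + 0)²)²) - 1012) = √((-6 + 2*(3²)²) - 1012) = √((-6 + 2*9²) - 1012) = √((-6 + 2*81) - 1012) = √((-6 + 162) - 1012) = √(156 - 1012) = √(-856) = 2*I*√214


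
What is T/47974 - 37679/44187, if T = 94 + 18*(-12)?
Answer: -906501580/1059913569 ≈ -0.85526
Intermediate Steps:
T = -122 (T = 94 - 216 = -122)
T/47974 - 37679/44187 = -122/47974 - 37679/44187 = -122*1/47974 - 37679*1/44187 = -61/23987 - 37679/44187 = -906501580/1059913569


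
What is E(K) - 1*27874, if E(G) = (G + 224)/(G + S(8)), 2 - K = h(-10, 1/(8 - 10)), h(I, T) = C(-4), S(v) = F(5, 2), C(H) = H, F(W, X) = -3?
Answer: -83392/3 ≈ -27797.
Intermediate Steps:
S(v) = -3
h(I, T) = -4
K = 6 (K = 2 - 1*(-4) = 2 + 4 = 6)
E(G) = (224 + G)/(-3 + G) (E(G) = (G + 224)/(G - 3) = (224 + G)/(-3 + G))
E(K) - 1*27874 = (224 + 6)/(-3 + 6) - 1*27874 = 230/3 - 27874 = -83392/3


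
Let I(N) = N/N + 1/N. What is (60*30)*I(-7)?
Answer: 10800/7 ≈ 1542.9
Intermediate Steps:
I(N) = 1 + 1/N
(60*30)*I(-7) = (60*30)*((1 - 7)/(-7)) = 1800*(-1/7*(-6)) = 1800*(6/7) = 10800/7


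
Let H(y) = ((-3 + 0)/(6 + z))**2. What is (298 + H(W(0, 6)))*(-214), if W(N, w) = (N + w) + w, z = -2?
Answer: -511139/8 ≈ -63892.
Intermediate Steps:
W(N, w) = N + 2*w
H(y) = 9/16 (H(y) = ((-3 + 0)/(6 - 2))**2 = (-3/4)**2 = 9/16)
(298 + H(W(0, 6)))*(-214) = (298 + 9/16)*(-214) = (4777/16)*(-214) = -511139/8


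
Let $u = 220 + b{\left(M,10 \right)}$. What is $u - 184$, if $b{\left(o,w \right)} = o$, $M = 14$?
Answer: $50$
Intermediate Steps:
$u = 234$ ($u = 220 + 14 = 234$)
$u - 184 = 234 - 184 = 50$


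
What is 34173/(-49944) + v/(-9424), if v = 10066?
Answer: -4295743/2451418 ≈ -1.7523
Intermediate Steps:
34173/(-49944) + v/(-9424) = 34173/(-49944) + 10066/(-9424) = 34173*(-1/49944) + 10066*(-1/9424) = -11391/16648 - 5033/4712 = -4295743/2451418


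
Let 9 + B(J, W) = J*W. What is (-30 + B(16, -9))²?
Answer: 33489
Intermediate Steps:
B(J, W) = -9 + J*W
(-30 + B(16, -9))² = (-30 + (-9 + 16*(-9)))² = (-30 + (-9 - 144))² = (-30 - 153)² = (-183)² = 33489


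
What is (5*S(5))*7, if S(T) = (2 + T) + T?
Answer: 420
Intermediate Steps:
S(T) = 2 + 2*T
(5*S(5))*7 = (5*(2 + 2*5))*7 = (5*(2 + 10))*7 = (5*12)*7 = 60*7 = 420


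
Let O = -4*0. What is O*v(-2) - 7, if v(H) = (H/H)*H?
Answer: -7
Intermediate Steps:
O = 0
v(H) = H (v(H) = 1*H = H)
O*v(-2) - 7 = 0*(-2) - 7 = 0 - 7 = -7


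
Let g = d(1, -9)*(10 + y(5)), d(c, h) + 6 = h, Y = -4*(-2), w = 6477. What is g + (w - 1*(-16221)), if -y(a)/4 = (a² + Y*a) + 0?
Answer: 26448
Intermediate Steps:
Y = 8
d(c, h) = -6 + h
y(a) = -32*a - 4*a² (y(a) = -4*((a² + 8*a) + 0) = -4*(a² + 8*a) = -32*a - 4*a²)
g = 3750 (g = (-6 - 9)*(10 - 4*5*(8 + 5)) = -15*(10 - 4*5*13) = -15*(10 - 260) = -15*(-250) = 3750)
g + (w - 1*(-16221)) = 3750 + (6477 - 1*(-16221)) = 3750 + (6477 + 16221) = 3750 + 22698 = 26448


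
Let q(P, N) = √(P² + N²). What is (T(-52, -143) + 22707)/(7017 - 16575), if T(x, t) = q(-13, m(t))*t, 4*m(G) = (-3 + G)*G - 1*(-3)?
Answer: -841/354 + 143*√436018865/38232 ≈ 75.726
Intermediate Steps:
m(G) = ¾ + G*(-3 + G)/4 (m(G) = ((-3 + G)*G - 1*(-3))/4 = (G*(-3 + G) + 3)/4 = (3 + G*(-3 + G))/4 = ¾ + G*(-3 + G)/4)
q(P, N) = √(N² + P²)
T(x, t) = t*√(169 + (¾ - 3*t/4 + t²/4)²) (T(x, t) = √((¾ - 3*t/4 + t²/4)² + (-13)²)*t = √((¾ - 3*t/4 + t²/4)² + 169)*t = √(169 + (¾ - 3*t/4 + t²/4)²)*t = t*√(169 + (¾ - 3*t/4 + t²/4)²))
(T(-52, -143) + 22707)/(7017 - 16575) = ((¼)*(-143)*√(2704 + (3 + (-143)² - 3*(-143))²) + 22707)/(7017 - 16575) = ((¼)*(-143)*√(2704 + (3 + 20449 + 429)²) + 22707)/(-9558) = ((¼)*(-143)*√(2704 + 20881²) + 22707)*(-1/9558) = ((¼)*(-143)*√(2704 + 436016161) + 22707)*(-1/9558) = ((¼)*(-143)*√436018865 + 22707)*(-1/9558) = (-143*√436018865/4 + 22707)*(-1/9558) = (22707 - 143*√436018865/4)*(-1/9558) = -841/354 + 143*√436018865/38232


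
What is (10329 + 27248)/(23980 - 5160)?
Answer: 37577/18820 ≈ 1.9967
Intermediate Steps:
(10329 + 27248)/(23980 - 5160) = 37577/18820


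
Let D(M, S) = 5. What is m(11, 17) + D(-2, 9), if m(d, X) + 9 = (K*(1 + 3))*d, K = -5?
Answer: -224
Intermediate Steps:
m(d, X) = -9 - 20*d (m(d, X) = -9 + (-5*(1 + 3))*d = -9 + (-5*4)*d = -9 - 20*d)
m(11, 17) + D(-2, 9) = (-9 - 20*11) + 5 = (-9 - 220) + 5 = -229 + 5 = -224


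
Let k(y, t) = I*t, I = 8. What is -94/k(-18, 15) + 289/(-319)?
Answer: -32333/19140 ≈ -1.6893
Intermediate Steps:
k(y, t) = 8*t
-94/k(-18, 15) + 289/(-319) = -94/(8*15) + 289/(-319) = -94/120 + 289*(-1/319) = -94*1/120 - 289/319 = -47/60 - 289/319 = -32333/19140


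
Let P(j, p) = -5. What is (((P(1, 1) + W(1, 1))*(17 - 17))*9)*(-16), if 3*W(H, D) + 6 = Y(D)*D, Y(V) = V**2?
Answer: 0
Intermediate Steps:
W(H, D) = -2 + D**3/3 (W(H, D) = -2 + (D**2*D)/3 = -2 + D**3/3)
(((P(1, 1) + W(1, 1))*(17 - 17))*9)*(-16) = (((-5 + (-2 + (1/3)*1**3))*(17 - 17))*9)*(-16) = (((-5 + (-2 + (1/3)*1))*0)*9)*(-16) = (((-5 + (-2 + 1/3))*0)*9)*(-16) = (((-5 - 5/3)*0)*9)*(-16) = (-20/3*0*9)*(-16) = (0*9)*(-16) = 0*(-16) = 0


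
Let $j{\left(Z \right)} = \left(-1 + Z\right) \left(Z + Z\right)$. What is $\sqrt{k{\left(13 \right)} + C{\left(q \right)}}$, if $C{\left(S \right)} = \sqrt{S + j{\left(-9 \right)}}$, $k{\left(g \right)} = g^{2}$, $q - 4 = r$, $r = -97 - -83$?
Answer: $\sqrt{169 + \sqrt{170}} \approx 13.492$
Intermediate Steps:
$j{\left(Z \right)} = 2 Z \left(-1 + Z\right)$ ($j{\left(Z \right)} = \left(-1 + Z\right) 2 Z = 2 Z \left(-1 + Z\right)$)
$r = -14$ ($r = -97 + 83 = -14$)
$q = -10$ ($q = 4 - 14 = -10$)
$C{\left(S \right)} = \sqrt{180 + S}$ ($C{\left(S \right)} = \sqrt{S + 2 \left(-9\right) \left(-1 - 9\right)} = \sqrt{S + 2 \left(-9\right) \left(-10\right)} = \sqrt{S + 180} = \sqrt{180 + S}$)
$\sqrt{k{\left(13 \right)} + C{\left(q \right)}} = \sqrt{13^{2} + \sqrt{180 - 10}} = \sqrt{169 + \sqrt{170}}$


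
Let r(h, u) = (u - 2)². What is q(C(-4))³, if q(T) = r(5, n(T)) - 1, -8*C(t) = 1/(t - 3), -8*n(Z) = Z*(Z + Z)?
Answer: 105224899193583949051546625/3895975992546975973113856 ≈ 27.009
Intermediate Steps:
n(Z) = -Z²/4 (n(Z) = -Z*(Z + Z)/8 = -Z*2*Z/8 = -Z²/4)
C(t) = -1/(8*(-3 + t)) (C(t) = -1/(8*(t - 3)) = -1/(8*(-3 + t)))
r(h, u) = (-2 + u)²
q(T) = -1 + (-2 - T²/4)² (q(T) = (-2 - T²/4)² - 1 = -1 + (-2 - T²/4)²)
q(C(-4))³ = (-1 + (8 + (-1/(-24 + 8*(-4)))²)²/16)³ = (-1 + (8 + (-1/(-24 - 32))²)²/16)³ = (-1 + (8 + (-1/(-56))²)²/16)³ = (-1 + (8 + (-1*(-1/56))²)²/16)³ = (-1 + (8 + (1/56)²)²/16)³ = (-1 + (8 + 1/3136)²/16)³ = (-1 + (25089/3136)²/16)³ = (-1 + (1/16)*(629457921/9834496))³ = (-1 + 629457921/157351936)³ = (472105985/157351936)³ = 105224899193583949051546625/3895975992546975973113856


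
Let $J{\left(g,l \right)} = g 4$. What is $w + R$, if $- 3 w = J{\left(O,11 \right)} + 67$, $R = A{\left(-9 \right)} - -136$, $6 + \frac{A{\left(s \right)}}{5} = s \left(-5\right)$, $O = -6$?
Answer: $\frac{950}{3} \approx 316.67$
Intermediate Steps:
$A{\left(s \right)} = -30 - 25 s$ ($A{\left(s \right)} = -30 + 5 s \left(-5\right) = -30 + 5 \left(- 5 s\right) = -30 - 25 s$)
$J{\left(g,l \right)} = 4 g$
$R = 331$ ($R = \left(-30 - -225\right) - -136 = \left(-30 + 225\right) + 136 = 195 + 136 = 331$)
$w = - \frac{43}{3}$ ($w = - \frac{4 \left(-6\right) + 67}{3} = - \frac{-24 + 67}{3} = \left(- \frac{1}{3}\right) 43 = - \frac{43}{3} \approx -14.333$)
$w + R = - \frac{43}{3} + 331 = \frac{950}{3}$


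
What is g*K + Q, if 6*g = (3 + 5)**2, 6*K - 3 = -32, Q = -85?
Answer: -1229/9 ≈ -136.56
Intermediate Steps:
K = -29/6 (K = 1/2 + (1/6)*(-32) = 1/2 - 16/3 = -29/6 ≈ -4.8333)
g = 32/3 (g = (3 + 5)**2/6 = (1/6)*8**2 = (1/6)*64 = 32/3 ≈ 10.667)
g*K + Q = (32/3)*(-29/6) - 85 = -464/9 - 85 = -1229/9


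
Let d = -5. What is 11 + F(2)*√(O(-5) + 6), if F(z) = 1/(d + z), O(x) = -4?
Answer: 11 - √2/3 ≈ 10.529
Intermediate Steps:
F(z) = 1/(-5 + z)
11 + F(2)*√(O(-5) + 6) = 11 + √(-4 + 6)/(-5 + 2) = 11 + √2/(-3) = 11 - √2/3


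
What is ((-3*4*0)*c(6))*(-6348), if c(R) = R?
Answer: 0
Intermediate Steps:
((-3*4*0)*c(6))*(-6348) = ((-3*4*0)*6)*(-6348) = (-12*0*6)*(-6348) = (0*6)*(-6348) = 0*(-6348) = 0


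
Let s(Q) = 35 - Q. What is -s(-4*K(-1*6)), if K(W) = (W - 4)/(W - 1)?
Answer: -285/7 ≈ -40.714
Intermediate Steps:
K(W) = (-4 + W)/(-1 + W)
-s(-4*K(-1*6)) = -(35 - (-4)*(-4 - 1*6)/(-1 - 1*6)) = -(35 - (-4)*(-4 - 6)/(-1 - 6)) = -(35 - (-4)*-10/(-7)) = -(35 - (-4)*(-⅐*(-10))) = -(35 - (-4)*10/7) = -(35 - 1*(-40/7)) = -(35 + 40/7) = -1*285/7 = -285/7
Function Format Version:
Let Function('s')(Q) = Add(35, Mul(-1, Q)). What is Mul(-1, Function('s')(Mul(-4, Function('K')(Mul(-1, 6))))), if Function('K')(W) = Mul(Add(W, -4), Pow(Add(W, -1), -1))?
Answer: Rational(-285, 7) ≈ -40.714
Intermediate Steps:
Function('K')(W) = Mul(Pow(Add(-1, W), -1), Add(-4, W)) (Function('K')(W) = Mul(Add(-4, W), Pow(Add(-1, W), -1)) = Mul(Pow(Add(-1, W), -1), Add(-4, W)))
Mul(-1, Function('s')(Mul(-4, Function('K')(Mul(-1, 6))))) = Mul(-1, Add(35, Mul(-1, Mul(-4, Mul(Pow(Add(-1, Mul(-1, 6)), -1), Add(-4, Mul(-1, 6))))))) = Mul(-1, Add(35, Mul(-1, Mul(-4, Mul(Pow(Add(-1, -6), -1), Add(-4, -6)))))) = Mul(-1, Add(35, Mul(-1, Mul(-4, Mul(Pow(-7, -1), -10))))) = Mul(-1, Add(35, Mul(-1, Mul(-4, Mul(Rational(-1, 7), -10))))) = Mul(-1, Add(35, Mul(-1, Mul(-4, Rational(10, 7))))) = Mul(-1, Add(35, Mul(-1, Rational(-40, 7)))) = Mul(-1, Add(35, Rational(40, 7))) = Mul(-1, Rational(285, 7)) = Rational(-285, 7)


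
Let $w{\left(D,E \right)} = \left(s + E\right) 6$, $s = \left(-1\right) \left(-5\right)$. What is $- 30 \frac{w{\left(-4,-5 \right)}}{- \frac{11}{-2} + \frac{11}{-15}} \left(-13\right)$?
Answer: $0$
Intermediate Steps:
$s = 5$
$w{\left(D,E \right)} = 30 + 6 E$ ($w{\left(D,E \right)} = \left(5 + E\right) 6 = 30 + 6 E$)
$- 30 \frac{w{\left(-4,-5 \right)}}{- \frac{11}{-2} + \frac{11}{-15}} \left(-13\right) = - 30 \frac{30 + 6 \left(-5\right)}{- \frac{11}{-2} + \frac{11}{-15}} \left(-13\right) = - 30 \frac{30 - 30}{\left(-11\right) \left(- \frac{1}{2}\right) + 11 \left(- \frac{1}{15}\right)} \left(-13\right) = - 30 \frac{0}{\frac{11}{2} - \frac{11}{15}} \left(-13\right) = - 30 \frac{0}{\frac{143}{30}} \left(-13\right) = - 30 \cdot 0 \cdot \frac{30}{143} \left(-13\right) = \left(-30\right) 0 \left(-13\right) = 0 \left(-13\right) = 0$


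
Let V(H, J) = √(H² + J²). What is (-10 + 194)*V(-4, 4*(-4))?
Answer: 736*√17 ≈ 3034.6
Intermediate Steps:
(-10 + 194)*V(-4, 4*(-4)) = (-10 + 194)*√((-4)² + (4*(-4))²) = 184*√(16 + (-16)²) = 184*√(16 + 256) = 184*√272 = 184*(4*√17) = 736*√17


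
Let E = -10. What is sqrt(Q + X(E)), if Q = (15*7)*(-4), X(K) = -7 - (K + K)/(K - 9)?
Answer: I*sqrt(154527)/19 ≈ 20.689*I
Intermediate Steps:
X(K) = -7 - 2*K/(-9 + K)
Q = -420 (Q = 105*(-4) = -420)
sqrt(Q + X(E)) = sqrt(-420 + 9*(7 - 1*(-10))/(-9 - 10)) = sqrt(-420 + 9*(7 + 10)/(-19)) = sqrt(-420 + 9*(-1/19)*17) = sqrt(-420 - 153/19) = sqrt(-8133/19) = I*sqrt(154527)/19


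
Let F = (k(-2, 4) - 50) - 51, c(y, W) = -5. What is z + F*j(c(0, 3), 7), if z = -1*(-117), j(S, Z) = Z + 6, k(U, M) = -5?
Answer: -1261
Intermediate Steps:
j(S, Z) = 6 + Z
F = -106 (F = (-5 - 50) - 51 = -55 - 51 = -106)
z = 117
z + F*j(c(0, 3), 7) = 117 - 106*(6 + 7) = 117 - 106*13 = 117 - 1378 = -1261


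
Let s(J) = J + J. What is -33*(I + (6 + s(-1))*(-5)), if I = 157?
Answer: -4521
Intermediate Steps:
s(J) = 2*J
-33*(I + (6 + s(-1))*(-5)) = -33*(157 + (6 + 2*(-1))*(-5)) = -33*(157 + (6 - 2)*(-5)) = -33*(157 + 4*(-5)) = -33*(157 - 20) = -33*137 = -4521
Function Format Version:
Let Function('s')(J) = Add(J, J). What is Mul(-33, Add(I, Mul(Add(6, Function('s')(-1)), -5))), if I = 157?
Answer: -4521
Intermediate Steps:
Function('s')(J) = Mul(2, J)
Mul(-33, Add(I, Mul(Add(6, Function('s')(-1)), -5))) = Mul(-33, Add(157, Mul(Add(6, Mul(2, -1)), -5))) = Mul(-33, Add(157, Mul(Add(6, -2), -5))) = Mul(-33, Add(157, Mul(4, -5))) = Mul(-33, Add(157, -20)) = Mul(-33, 137) = -4521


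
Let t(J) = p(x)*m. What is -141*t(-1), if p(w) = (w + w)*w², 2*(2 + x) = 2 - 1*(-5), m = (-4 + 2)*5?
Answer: 19035/2 ≈ 9517.5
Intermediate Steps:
m = -10 (m = -2*5 = -10)
x = 3/2 (x = -2 + (2 - 1*(-5))/2 = -2 + (2 + 5)/2 = -2 + (½)*7 = -2 + 7/2 = 3/2 ≈ 1.5000)
p(w) = 2*w³ (p(w) = (2*w)*w² = 2*w³)
t(J) = -135/2 (t(J) = (2*(3/2)³)*(-10) = (2*(27/8))*(-10) = (27/4)*(-10) = -135/2)
-141*t(-1) = -141*(-135/2) = 19035/2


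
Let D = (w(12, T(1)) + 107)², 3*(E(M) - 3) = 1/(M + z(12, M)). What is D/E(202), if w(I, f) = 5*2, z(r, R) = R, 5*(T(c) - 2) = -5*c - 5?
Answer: 16591068/3637 ≈ 4561.7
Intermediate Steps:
T(c) = 1 - c (T(c) = 2 + (-5*c - 5)/5 = 2 + (-5 - 5*c)/5 = 2 + (-1 - c) = 1 - c)
E(M) = 3 + 1/(6*M) (E(M) = 3 + 1/(3*(M + M)) = 3 + 1/(3*((2*M))) = 3 + (1/(2*M))/3 = 3 + 1/(6*M))
w(I, f) = 10
D = 13689 (D = (10 + 107)² = 117² = 13689)
D/E(202) = 13689/(3 + (⅙)/202) = 13689/(3 + (⅙)*(1/202)) = 13689/(3 + 1/1212) = 13689/(3637/1212) = 13689*(1212/3637) = 16591068/3637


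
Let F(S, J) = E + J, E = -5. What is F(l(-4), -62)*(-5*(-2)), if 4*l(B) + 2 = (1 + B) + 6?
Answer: -670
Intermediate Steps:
l(B) = 5/4 + B/4 (l(B) = -1/2 + ((1 + B) + 6)/4 = -1/2 + (7 + B)/4 = -1/2 + (7/4 + B/4) = 5/4 + B/4)
F(S, J) = -5 + J
F(l(-4), -62)*(-5*(-2)) = (-5 - 62)*(-5*(-2)) = -67*10 = -670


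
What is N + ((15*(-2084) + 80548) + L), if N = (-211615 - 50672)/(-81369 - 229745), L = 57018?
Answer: 33073547171/311114 ≈ 1.0631e+5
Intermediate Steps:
N = 262287/311114 (N = -262287/(-311114) = -262287*(-1/311114) = 262287/311114 ≈ 0.84306)
N + ((15*(-2084) + 80548) + L) = 262287/311114 + ((15*(-2084) + 80548) + 57018) = 262287/311114 + ((-31260 + 80548) + 57018) = 262287/311114 + (49288 + 57018) = 262287/311114 + 106306 = 33073547171/311114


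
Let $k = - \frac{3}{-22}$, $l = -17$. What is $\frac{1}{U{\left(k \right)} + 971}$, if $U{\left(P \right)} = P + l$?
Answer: $\frac{22}{20991} \approx 0.0010481$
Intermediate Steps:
$k = \frac{3}{22}$ ($k = \left(-3\right) \left(- \frac{1}{22}\right) = \frac{3}{22} \approx 0.13636$)
$U{\left(P \right)} = -17 + P$ ($U{\left(P \right)} = P - 17 = -17 + P$)
$\frac{1}{U{\left(k \right)} + 971} = \frac{1}{\left(-17 + \frac{3}{22}\right) + 971} = \frac{1}{- \frac{371}{22} + 971} = \frac{1}{\frac{20991}{22}} = \frac{22}{20991}$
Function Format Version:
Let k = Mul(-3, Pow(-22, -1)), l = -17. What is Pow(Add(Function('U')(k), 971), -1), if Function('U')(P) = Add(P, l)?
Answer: Rational(22, 20991) ≈ 0.0010481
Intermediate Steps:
k = Rational(3, 22) (k = Mul(-3, Rational(-1, 22)) = Rational(3, 22) ≈ 0.13636)
Function('U')(P) = Add(-17, P) (Function('U')(P) = Add(P, -17) = Add(-17, P))
Pow(Add(Function('U')(k), 971), -1) = Pow(Add(Add(-17, Rational(3, 22)), 971), -1) = Pow(Add(Rational(-371, 22), 971), -1) = Pow(Rational(20991, 22), -1) = Rational(22, 20991)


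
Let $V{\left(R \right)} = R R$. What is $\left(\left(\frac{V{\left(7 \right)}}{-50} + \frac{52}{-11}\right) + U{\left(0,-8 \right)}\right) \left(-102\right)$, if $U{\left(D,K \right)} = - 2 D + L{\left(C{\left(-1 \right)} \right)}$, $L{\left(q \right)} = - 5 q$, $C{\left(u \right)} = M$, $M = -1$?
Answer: $\frac{19839}{275} \approx 72.142$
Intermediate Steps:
$C{\left(u \right)} = -1$
$V{\left(R \right)} = R^{2}$
$U{\left(D,K \right)} = 5 - 2 D$ ($U{\left(D,K \right)} = - 2 D - -5 = - 2 D + 5 = 5 - 2 D$)
$\left(\left(\frac{V{\left(7 \right)}}{-50} + \frac{52}{-11}\right) + U{\left(0,-8 \right)}\right) \left(-102\right) = \left(\left(\frac{7^{2}}{-50} + \frac{52}{-11}\right) + \left(5 - 0\right)\right) \left(-102\right) = \left(\left(49 \left(- \frac{1}{50}\right) + 52 \left(- \frac{1}{11}\right)\right) + \left(5 + 0\right)\right) \left(-102\right) = \left(\left(- \frac{49}{50} - \frac{52}{11}\right) + 5\right) \left(-102\right) = \left(- \frac{3139}{550} + 5\right) \left(-102\right) = \left(- \frac{389}{550}\right) \left(-102\right) = \frac{19839}{275}$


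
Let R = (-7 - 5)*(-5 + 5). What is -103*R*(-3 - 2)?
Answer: 0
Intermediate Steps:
R = 0 (R = -12*0 = 0)
-103*R*(-3 - 2) = -0*(-3 - 2) = -0*(-5) = -103*0 = 0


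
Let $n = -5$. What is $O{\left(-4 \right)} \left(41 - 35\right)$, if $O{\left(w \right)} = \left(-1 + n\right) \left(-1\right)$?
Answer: $36$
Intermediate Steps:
$O{\left(w \right)} = 6$ ($O{\left(w \right)} = \left(-1 - 5\right) \left(-1\right) = \left(-6\right) \left(-1\right) = 6$)
$O{\left(-4 \right)} \left(41 - 35\right) = 6 \left(41 - 35\right) = 6 \cdot 6 = 36$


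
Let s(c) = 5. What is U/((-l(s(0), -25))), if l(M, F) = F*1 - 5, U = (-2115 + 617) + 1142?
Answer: -178/15 ≈ -11.867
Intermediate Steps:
U = -356 (U = -1498 + 1142 = -356)
l(M, F) = -5 + F (l(M, F) = F - 5 = -5 + F)
U/((-l(s(0), -25))) = -356*(-1/(-5 - 25)) = -356/((-1*(-30))) = -356/30 = -356*1/30 = -178/15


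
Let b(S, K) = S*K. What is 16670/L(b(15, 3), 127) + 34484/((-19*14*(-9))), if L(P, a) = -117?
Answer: -1992964/15561 ≈ -128.07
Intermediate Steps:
b(S, K) = K*S
16670/L(b(15, 3), 127) + 34484/((-19*14*(-9))) = 16670/(-117) + 34484/((-19*14*(-9))) = 16670*(-1/117) + 34484/((-266*(-9))) = -16670/117 + 34484/2394 = -16670/117 + 34484*(1/2394) = -16670/117 + 17242/1197 = -1992964/15561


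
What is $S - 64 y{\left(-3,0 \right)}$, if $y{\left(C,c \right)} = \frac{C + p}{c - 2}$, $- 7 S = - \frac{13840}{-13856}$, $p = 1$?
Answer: $- \frac{388833}{6062} \approx -64.143$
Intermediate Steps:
$S = - \frac{865}{6062}$ ($S = - \frac{\left(-13840\right) \frac{1}{-13856}}{7} = - \frac{\left(-13840\right) \left(- \frac{1}{13856}\right)}{7} = \left(- \frac{1}{7}\right) \frac{865}{866} = - \frac{865}{6062} \approx -0.14269$)
$y{\left(C,c \right)} = \frac{1 + C}{-2 + c}$ ($y{\left(C,c \right)} = \frac{C + 1}{c - 2} = \frac{1 + C}{-2 + c}$)
$S - 64 y{\left(-3,0 \right)} = - \frac{865}{6062} - 64 \frac{1 - 3}{-2 + 0} = - \frac{865}{6062} - 64 \frac{1}{-2} \left(-2\right) = - \frac{865}{6062} - 64 \left(\left(- \frac{1}{2}\right) \left(-2\right)\right) = - \frac{865}{6062} - 64 \cdot 1 = - \frac{865}{6062} - 64 = - \frac{388833}{6062}$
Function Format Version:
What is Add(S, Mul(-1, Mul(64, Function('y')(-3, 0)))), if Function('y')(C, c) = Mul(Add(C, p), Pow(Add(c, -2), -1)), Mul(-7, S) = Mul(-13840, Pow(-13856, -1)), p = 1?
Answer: Rational(-388833, 6062) ≈ -64.143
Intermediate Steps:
S = Rational(-865, 6062) (S = Mul(Rational(-1, 7), Mul(-13840, Pow(-13856, -1))) = Mul(Rational(-1, 7), Mul(-13840, Rational(-1, 13856))) = Mul(Rational(-1, 7), Rational(865, 866)) = Rational(-865, 6062) ≈ -0.14269)
Function('y')(C, c) = Mul(Pow(Add(-2, c), -1), Add(1, C)) (Function('y')(C, c) = Mul(Add(C, 1), Pow(Add(c, -2), -1)) = Mul(Add(1, C), Pow(Add(-2, c), -1)) = Mul(Pow(Add(-2, c), -1), Add(1, C)))
Add(S, Mul(-1, Mul(64, Function('y')(-3, 0)))) = Add(Rational(-865, 6062), Mul(-1, Mul(64, Mul(Pow(Add(-2, 0), -1), Add(1, -3))))) = Add(Rational(-865, 6062), Mul(-1, Mul(64, Mul(Pow(-2, -1), -2)))) = Add(Rational(-865, 6062), Mul(-1, Mul(64, Mul(Rational(-1, 2), -2)))) = Add(Rational(-865, 6062), Mul(-1, Mul(64, 1))) = Add(Rational(-865, 6062), Mul(-1, 64)) = Add(Rational(-865, 6062), -64) = Rational(-388833, 6062)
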